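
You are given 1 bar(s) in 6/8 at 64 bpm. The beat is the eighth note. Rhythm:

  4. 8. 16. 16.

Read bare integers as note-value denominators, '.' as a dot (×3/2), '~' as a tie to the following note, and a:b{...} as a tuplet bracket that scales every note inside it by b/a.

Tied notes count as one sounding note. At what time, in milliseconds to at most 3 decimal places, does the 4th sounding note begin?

1. 0.0ms @ 0 + 2812.5ms (3)
2. 2812.5ms @ 3 + 1406.25ms (3/2)
3. 4218.75ms @ 9/2 + 703.125ms (3/4)
4. 4921.875ms @ 21/4 + 703.125ms (3/4)

note 4 onset = 21/4b = 4921.875ms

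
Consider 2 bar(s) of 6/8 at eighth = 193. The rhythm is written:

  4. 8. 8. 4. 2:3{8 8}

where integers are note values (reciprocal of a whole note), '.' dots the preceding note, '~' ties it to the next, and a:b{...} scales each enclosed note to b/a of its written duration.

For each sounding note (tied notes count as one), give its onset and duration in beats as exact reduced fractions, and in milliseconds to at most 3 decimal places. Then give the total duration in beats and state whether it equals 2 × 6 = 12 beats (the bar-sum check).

1) 0.0ms=0b +932.642ms=3b
2) 932.642ms=3b +466.321ms=3/2b
3) 1398.964ms=9/2b +466.321ms=3/2b
4) 1865.285ms=6b +932.642ms=3b
5) 2797.927ms=9b +466.321ms=3/2b
6) 3264.249ms=21/2b +466.321ms=3/2b
Σ=12b of 12 (193bpm 6/8) — PASS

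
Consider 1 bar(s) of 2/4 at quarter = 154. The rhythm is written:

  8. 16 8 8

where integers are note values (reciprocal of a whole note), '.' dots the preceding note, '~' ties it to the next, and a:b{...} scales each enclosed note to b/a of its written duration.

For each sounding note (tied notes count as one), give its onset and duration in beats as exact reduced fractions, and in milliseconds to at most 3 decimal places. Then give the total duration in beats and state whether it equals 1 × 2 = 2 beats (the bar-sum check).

1) 0.0ms=0b +292.208ms=3/4b
2) 292.208ms=3/4b +97.403ms=1/4b
3) 389.61ms=1b +194.805ms=1/2b
4) 584.416ms=3/2b +194.805ms=1/2b
Σ=2b of 2 (154bpm 2/4) — PASS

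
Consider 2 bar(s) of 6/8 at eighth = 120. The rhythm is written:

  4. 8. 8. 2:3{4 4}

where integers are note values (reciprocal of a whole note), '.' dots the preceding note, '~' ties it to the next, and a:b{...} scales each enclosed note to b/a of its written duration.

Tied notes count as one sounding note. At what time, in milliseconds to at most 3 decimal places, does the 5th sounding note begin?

note 5 onset = 9b = 4500.0ms

1. 0.0ms @ 0 + 1500.0ms (3)
2. 1500.0ms @ 3 + 750.0ms (3/2)
3. 2250.0ms @ 9/2 + 750.0ms (3/2)
4. 3000.0ms @ 6 + 1500.0ms (3)
5. 4500.0ms @ 9 + 1500.0ms (3)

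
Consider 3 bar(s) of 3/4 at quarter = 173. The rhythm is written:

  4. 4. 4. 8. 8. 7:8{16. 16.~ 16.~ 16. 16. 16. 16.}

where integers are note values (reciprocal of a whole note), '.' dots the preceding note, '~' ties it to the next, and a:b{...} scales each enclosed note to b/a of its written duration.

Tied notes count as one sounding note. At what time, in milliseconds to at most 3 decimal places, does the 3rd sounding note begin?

1. 0.0ms @ 0 + 520.231ms (3/2)
2. 520.231ms @ 3/2 + 520.231ms (3/2)
3. 1040.462ms @ 3 + 520.231ms (3/2)
4. 1560.694ms @ 9/2 + 260.116ms (3/4)
5. 1820.809ms @ 21/4 + 260.116ms (3/4)
6. 2080.925ms @ 6 + 148.637ms (3/7)
7. 2229.562ms @ 45/7 + 445.912ms (9/7)
8. 2675.475ms @ 54/7 + 148.637ms (3/7)
9. 2824.112ms @ 57/7 + 148.637ms (3/7)
10. 2972.75ms @ 60/7 + 148.637ms (3/7)

note 3 onset = 3b = 1040.462ms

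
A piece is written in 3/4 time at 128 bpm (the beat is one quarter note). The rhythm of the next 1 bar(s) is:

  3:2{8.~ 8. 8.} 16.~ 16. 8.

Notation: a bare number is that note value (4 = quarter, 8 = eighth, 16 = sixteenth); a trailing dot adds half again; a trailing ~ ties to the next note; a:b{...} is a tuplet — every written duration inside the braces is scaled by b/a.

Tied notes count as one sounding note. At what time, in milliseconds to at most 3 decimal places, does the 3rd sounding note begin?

1. 0.0ms @ 0 + 468.75ms (1)
2. 468.75ms @ 1 + 234.375ms (1/2)
3. 703.125ms @ 3/2 + 351.562ms (3/4)
4. 1054.688ms @ 9/4 + 351.562ms (3/4)

note 3 onset = 3/2b = 703.125ms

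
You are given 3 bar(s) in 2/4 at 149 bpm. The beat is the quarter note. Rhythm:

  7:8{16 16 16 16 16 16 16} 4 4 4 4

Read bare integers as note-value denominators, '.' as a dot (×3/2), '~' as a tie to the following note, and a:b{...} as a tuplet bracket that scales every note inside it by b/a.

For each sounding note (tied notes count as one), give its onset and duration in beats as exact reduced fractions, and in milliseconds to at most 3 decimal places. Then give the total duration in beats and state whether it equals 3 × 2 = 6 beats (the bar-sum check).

1) 0.0ms=0b +115.053ms=2/7b
2) 115.053ms=2/7b +115.053ms=2/7b
3) 230.105ms=4/7b +115.053ms=2/7b
4) 345.158ms=6/7b +115.053ms=2/7b
5) 460.211ms=8/7b +115.053ms=2/7b
6) 575.264ms=10/7b +115.053ms=2/7b
7) 690.316ms=12/7b +115.053ms=2/7b
8) 805.369ms=2b +402.685ms=1b
9) 1208.054ms=3b +402.685ms=1b
10) 1610.738ms=4b +402.685ms=1b
11) 2013.423ms=5b +402.685ms=1b
Σ=6b of 6 (149bpm 2/4) — PASS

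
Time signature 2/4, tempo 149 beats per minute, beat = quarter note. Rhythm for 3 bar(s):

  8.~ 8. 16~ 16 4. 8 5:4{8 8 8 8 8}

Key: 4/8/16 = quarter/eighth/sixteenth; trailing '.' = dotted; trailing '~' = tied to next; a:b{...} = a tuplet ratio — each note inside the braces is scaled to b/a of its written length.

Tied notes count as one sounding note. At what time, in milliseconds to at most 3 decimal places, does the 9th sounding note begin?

1. 0.0ms @ 0 + 604.027ms (3/2)
2. 604.027ms @ 3/2 + 201.342ms (1/2)
3. 805.369ms @ 2 + 604.027ms (3/2)
4. 1409.396ms @ 7/2 + 201.342ms (1/2)
5. 1610.738ms @ 4 + 161.074ms (2/5)
6. 1771.812ms @ 22/5 + 161.074ms (2/5)
7. 1932.886ms @ 24/5 + 161.074ms (2/5)
8. 2093.96ms @ 26/5 + 161.074ms (2/5)
9. 2255.034ms @ 28/5 + 161.074ms (2/5)

note 9 onset = 28/5b = 2255.034ms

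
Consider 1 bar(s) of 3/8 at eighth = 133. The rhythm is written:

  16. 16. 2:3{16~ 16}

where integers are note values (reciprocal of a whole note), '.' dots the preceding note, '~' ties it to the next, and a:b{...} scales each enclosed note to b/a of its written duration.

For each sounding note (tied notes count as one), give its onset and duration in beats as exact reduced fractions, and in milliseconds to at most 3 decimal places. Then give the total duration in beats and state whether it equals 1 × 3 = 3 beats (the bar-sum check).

1) 0.0ms=0b +338.346ms=3/4b
2) 338.346ms=3/4b +338.346ms=3/4b
3) 676.692ms=3/2b +676.692ms=3/2b
Σ=3b of 3 (133bpm 3/8) — PASS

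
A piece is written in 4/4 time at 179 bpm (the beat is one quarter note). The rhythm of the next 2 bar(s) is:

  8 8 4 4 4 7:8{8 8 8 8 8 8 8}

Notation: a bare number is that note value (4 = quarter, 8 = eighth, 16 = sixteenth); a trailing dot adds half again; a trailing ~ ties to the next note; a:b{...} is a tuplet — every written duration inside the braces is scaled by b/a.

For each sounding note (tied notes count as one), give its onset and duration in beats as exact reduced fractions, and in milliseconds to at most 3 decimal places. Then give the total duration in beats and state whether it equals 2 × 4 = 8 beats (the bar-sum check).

1) 0.0ms=0b +167.598ms=1/2b
2) 167.598ms=1/2b +167.598ms=1/2b
3) 335.196ms=1b +335.196ms=1b
4) 670.391ms=2b +335.196ms=1b
5) 1005.587ms=3b +335.196ms=1b
6) 1340.782ms=4b +191.54ms=4/7b
7) 1532.322ms=32/7b +191.54ms=4/7b
8) 1723.863ms=36/7b +191.54ms=4/7b
9) 1915.403ms=40/7b +191.54ms=4/7b
10) 2106.943ms=44/7b +191.54ms=4/7b
11) 2298.484ms=48/7b +191.54ms=4/7b
12) 2490.024ms=52/7b +191.54ms=4/7b
Σ=8b of 8 (179bpm 4/4) — PASS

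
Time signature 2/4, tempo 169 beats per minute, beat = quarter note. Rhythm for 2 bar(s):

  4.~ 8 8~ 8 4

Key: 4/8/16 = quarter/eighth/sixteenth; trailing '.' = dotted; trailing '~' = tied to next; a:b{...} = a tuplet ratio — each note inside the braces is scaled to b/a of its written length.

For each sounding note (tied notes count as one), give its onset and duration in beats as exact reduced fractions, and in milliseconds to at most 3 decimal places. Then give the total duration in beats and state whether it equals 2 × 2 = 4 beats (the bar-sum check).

1) 0.0ms=0b +710.059ms=2b
2) 710.059ms=2b +355.03ms=1b
3) 1065.089ms=3b +355.03ms=1b
Σ=4b of 4 (169bpm 2/4) — PASS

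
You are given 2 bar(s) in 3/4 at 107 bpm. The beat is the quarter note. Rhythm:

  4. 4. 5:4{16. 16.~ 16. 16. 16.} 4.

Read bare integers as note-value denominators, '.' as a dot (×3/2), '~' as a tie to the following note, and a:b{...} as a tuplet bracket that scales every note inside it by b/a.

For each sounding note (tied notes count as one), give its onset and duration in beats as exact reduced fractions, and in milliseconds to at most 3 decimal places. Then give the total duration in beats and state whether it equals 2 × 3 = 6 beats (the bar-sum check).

1) 0.0ms=0b +841.121ms=3/2b
2) 841.121ms=3/2b +841.121ms=3/2b
3) 1682.243ms=3b +168.224ms=3/10b
4) 1850.467ms=33/10b +336.449ms=3/5b
5) 2186.916ms=39/10b +168.224ms=3/10b
6) 2355.14ms=21/5b +168.224ms=3/10b
7) 2523.364ms=9/2b +841.121ms=3/2b
Σ=6b of 6 (107bpm 3/4) — PASS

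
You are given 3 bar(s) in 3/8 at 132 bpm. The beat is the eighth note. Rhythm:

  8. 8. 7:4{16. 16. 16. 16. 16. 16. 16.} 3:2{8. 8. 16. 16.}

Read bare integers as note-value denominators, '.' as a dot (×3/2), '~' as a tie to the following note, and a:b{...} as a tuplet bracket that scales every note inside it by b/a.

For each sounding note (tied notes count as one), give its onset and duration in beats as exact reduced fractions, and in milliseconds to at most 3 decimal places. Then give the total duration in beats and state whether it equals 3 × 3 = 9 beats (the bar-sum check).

1) 0.0ms=0b +681.818ms=3/2b
2) 681.818ms=3/2b +681.818ms=3/2b
3) 1363.636ms=3b +194.805ms=3/7b
4) 1558.442ms=24/7b +194.805ms=3/7b
5) 1753.247ms=27/7b +194.805ms=3/7b
6) 1948.052ms=30/7b +194.805ms=3/7b
7) 2142.857ms=33/7b +194.805ms=3/7b
8) 2337.662ms=36/7b +194.805ms=3/7b
9) 2532.468ms=39/7b +194.805ms=3/7b
10) 2727.273ms=6b +454.545ms=1b
11) 3181.818ms=7b +454.545ms=1b
12) 3636.364ms=8b +227.273ms=1/2b
13) 3863.636ms=17/2b +227.273ms=1/2b
Σ=9b of 9 (132bpm 3/8) — PASS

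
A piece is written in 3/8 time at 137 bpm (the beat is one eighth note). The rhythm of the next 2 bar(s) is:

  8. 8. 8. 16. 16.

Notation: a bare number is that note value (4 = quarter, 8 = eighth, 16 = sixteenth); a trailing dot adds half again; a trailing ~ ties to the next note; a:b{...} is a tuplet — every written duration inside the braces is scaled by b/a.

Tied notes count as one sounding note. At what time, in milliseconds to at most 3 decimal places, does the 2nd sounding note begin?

note 2 onset = 3/2b = 656.934ms

1. 0.0ms @ 0 + 656.934ms (3/2)
2. 656.934ms @ 3/2 + 656.934ms (3/2)
3. 1313.869ms @ 3 + 656.934ms (3/2)
4. 1970.803ms @ 9/2 + 328.467ms (3/4)
5. 2299.27ms @ 21/4 + 328.467ms (3/4)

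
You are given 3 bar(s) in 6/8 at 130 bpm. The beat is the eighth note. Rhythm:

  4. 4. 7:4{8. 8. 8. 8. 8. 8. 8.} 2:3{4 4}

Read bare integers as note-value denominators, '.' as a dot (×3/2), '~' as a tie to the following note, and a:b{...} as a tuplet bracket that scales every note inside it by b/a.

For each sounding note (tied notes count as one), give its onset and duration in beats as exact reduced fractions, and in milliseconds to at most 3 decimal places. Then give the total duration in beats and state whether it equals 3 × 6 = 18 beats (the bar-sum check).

1) 0.0ms=0b +1384.615ms=3b
2) 1384.615ms=3b +1384.615ms=3b
3) 2769.231ms=6b +395.604ms=6/7b
4) 3164.835ms=48/7b +395.604ms=6/7b
5) 3560.44ms=54/7b +395.604ms=6/7b
6) 3956.044ms=60/7b +395.604ms=6/7b
7) 4351.648ms=66/7b +395.604ms=6/7b
8) 4747.253ms=72/7b +395.604ms=6/7b
9) 5142.857ms=78/7b +395.604ms=6/7b
10) 5538.462ms=12b +1384.615ms=3b
11) 6923.077ms=15b +1384.615ms=3b
Σ=18b of 18 (130bpm 6/8) — PASS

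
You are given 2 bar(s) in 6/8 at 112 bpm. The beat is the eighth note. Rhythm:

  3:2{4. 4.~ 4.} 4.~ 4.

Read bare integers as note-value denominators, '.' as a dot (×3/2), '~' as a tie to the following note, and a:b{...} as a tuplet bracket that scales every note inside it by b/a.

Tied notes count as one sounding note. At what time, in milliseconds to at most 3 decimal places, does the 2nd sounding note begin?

note 2 onset = 2b = 1071.429ms

1. 0.0ms @ 0 + 1071.429ms (2)
2. 1071.429ms @ 2 + 2142.857ms (4)
3. 3214.286ms @ 6 + 3214.286ms (6)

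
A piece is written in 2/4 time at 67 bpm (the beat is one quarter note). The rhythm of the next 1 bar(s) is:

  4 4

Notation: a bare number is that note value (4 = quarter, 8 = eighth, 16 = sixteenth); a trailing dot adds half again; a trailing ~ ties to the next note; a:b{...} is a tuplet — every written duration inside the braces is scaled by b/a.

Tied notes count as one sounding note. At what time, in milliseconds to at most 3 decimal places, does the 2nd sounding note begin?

1. 0.0ms @ 0 + 895.522ms (1)
2. 895.522ms @ 1 + 895.522ms (1)

note 2 onset = 1b = 895.522ms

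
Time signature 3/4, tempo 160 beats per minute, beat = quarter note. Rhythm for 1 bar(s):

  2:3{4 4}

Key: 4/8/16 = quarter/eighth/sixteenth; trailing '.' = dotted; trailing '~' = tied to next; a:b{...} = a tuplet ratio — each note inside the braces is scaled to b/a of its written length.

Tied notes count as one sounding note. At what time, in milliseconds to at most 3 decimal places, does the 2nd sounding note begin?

note 2 onset = 3/2b = 562.5ms

1. 0.0ms @ 0 + 562.5ms (3/2)
2. 562.5ms @ 3/2 + 562.5ms (3/2)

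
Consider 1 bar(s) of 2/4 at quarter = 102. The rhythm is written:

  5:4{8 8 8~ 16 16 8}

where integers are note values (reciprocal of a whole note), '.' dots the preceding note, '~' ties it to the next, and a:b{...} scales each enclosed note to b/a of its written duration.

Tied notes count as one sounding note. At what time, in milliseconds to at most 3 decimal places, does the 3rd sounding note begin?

1. 0.0ms @ 0 + 235.294ms (2/5)
2. 235.294ms @ 2/5 + 235.294ms (2/5)
3. 470.588ms @ 4/5 + 352.941ms (3/5)
4. 823.529ms @ 7/5 + 117.647ms (1/5)
5. 941.176ms @ 8/5 + 235.294ms (2/5)

note 3 onset = 4/5b = 470.588ms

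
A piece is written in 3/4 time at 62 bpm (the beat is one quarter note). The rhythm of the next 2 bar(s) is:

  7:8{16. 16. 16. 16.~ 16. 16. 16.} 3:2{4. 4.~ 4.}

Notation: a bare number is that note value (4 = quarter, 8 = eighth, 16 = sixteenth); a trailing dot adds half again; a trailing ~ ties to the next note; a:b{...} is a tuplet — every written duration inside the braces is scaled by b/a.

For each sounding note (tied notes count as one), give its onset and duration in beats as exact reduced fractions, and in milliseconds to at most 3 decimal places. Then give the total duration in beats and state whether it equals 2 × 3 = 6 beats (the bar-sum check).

1) 0.0ms=0b +414.747ms=3/7b
2) 414.747ms=3/7b +414.747ms=3/7b
3) 829.493ms=6/7b +414.747ms=3/7b
4) 1244.24ms=9/7b +829.493ms=6/7b
5) 2073.733ms=15/7b +414.747ms=3/7b
6) 2488.479ms=18/7b +414.747ms=3/7b
7) 2903.226ms=3b +967.742ms=1b
8) 3870.968ms=4b +1935.484ms=2b
Σ=6b of 6 (62bpm 3/4) — PASS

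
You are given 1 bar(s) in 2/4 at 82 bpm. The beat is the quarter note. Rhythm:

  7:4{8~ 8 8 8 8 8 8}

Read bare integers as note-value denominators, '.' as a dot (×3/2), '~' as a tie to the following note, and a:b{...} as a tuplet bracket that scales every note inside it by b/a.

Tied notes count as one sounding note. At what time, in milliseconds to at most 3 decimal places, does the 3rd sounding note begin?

1. 0.0ms @ 0 + 418.118ms (4/7)
2. 418.118ms @ 4/7 + 209.059ms (2/7)
3. 627.178ms @ 6/7 + 209.059ms (2/7)
4. 836.237ms @ 8/7 + 209.059ms (2/7)
5. 1045.296ms @ 10/7 + 209.059ms (2/7)
6. 1254.355ms @ 12/7 + 209.059ms (2/7)

note 3 onset = 6/7b = 627.178ms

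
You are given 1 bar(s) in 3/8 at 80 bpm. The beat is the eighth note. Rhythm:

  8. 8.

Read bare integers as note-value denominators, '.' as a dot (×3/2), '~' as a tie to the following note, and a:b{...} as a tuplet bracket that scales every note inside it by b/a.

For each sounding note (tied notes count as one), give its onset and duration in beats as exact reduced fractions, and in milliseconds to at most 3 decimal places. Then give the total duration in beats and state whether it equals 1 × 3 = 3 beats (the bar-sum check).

1) 0.0ms=0b +1125.0ms=3/2b
2) 1125.0ms=3/2b +1125.0ms=3/2b
Σ=3b of 3 (80bpm 3/8) — PASS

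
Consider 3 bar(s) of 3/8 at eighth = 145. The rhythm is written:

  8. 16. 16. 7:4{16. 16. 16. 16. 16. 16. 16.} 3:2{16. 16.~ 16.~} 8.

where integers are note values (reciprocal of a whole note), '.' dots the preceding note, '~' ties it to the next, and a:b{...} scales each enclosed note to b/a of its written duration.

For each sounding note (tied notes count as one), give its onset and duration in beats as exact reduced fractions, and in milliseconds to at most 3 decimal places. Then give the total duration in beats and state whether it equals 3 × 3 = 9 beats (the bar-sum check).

1) 0.0ms=0b +620.69ms=3/2b
2) 620.69ms=3/2b +310.345ms=3/4b
3) 931.034ms=9/4b +310.345ms=3/4b
4) 1241.379ms=3b +177.34ms=3/7b
5) 1418.719ms=24/7b +177.34ms=3/7b
6) 1596.059ms=27/7b +177.34ms=3/7b
7) 1773.399ms=30/7b +177.34ms=3/7b
8) 1950.739ms=33/7b +177.34ms=3/7b
9) 2128.079ms=36/7b +177.34ms=3/7b
10) 2305.419ms=39/7b +177.34ms=3/7b
11) 2482.759ms=6b +206.897ms=1/2b
12) 2689.655ms=13/2b +1034.483ms=5/2b
Σ=9b of 9 (145bpm 3/8) — PASS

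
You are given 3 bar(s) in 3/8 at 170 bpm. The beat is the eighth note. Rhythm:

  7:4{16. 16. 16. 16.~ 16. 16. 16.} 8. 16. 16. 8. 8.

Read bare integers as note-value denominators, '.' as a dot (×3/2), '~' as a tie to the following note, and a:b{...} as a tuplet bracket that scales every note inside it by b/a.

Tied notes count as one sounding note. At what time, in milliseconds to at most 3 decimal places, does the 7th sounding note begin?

1. 0.0ms @ 0 + 151.261ms (3/7)
2. 151.261ms @ 3/7 + 151.261ms (3/7)
3. 302.521ms @ 6/7 + 151.261ms (3/7)
4. 453.782ms @ 9/7 + 302.521ms (6/7)
5. 756.303ms @ 15/7 + 151.261ms (3/7)
6. 907.563ms @ 18/7 + 151.261ms (3/7)
7. 1058.824ms @ 3 + 529.412ms (3/2)
8. 1588.235ms @ 9/2 + 264.706ms (3/4)
9. 1852.941ms @ 21/4 + 264.706ms (3/4)
10. 2117.647ms @ 6 + 529.412ms (3/2)
11. 2647.059ms @ 15/2 + 529.412ms (3/2)

note 7 onset = 3b = 1058.824ms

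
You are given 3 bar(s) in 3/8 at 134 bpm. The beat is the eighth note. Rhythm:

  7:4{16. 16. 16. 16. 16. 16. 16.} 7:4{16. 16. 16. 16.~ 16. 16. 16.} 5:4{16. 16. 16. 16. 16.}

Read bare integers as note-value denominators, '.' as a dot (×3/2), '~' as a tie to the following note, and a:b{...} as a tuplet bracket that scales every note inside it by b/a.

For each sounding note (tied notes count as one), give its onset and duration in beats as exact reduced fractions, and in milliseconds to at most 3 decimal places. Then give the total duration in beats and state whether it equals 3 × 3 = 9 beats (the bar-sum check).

1) 0.0ms=0b +191.898ms=3/7b
2) 191.898ms=3/7b +191.898ms=3/7b
3) 383.795ms=6/7b +191.898ms=3/7b
4) 575.693ms=9/7b +191.898ms=3/7b
5) 767.591ms=12/7b +191.898ms=3/7b
6) 959.488ms=15/7b +191.898ms=3/7b
7) 1151.386ms=18/7b +191.898ms=3/7b
8) 1343.284ms=3b +191.898ms=3/7b
9) 1535.181ms=24/7b +191.898ms=3/7b
10) 1727.079ms=27/7b +191.898ms=3/7b
11) 1918.977ms=30/7b +383.795ms=6/7b
12) 2302.772ms=36/7b +191.898ms=3/7b
13) 2494.67ms=39/7b +191.898ms=3/7b
14) 2686.567ms=6b +268.657ms=3/5b
15) 2955.224ms=33/5b +268.657ms=3/5b
16) 3223.881ms=36/5b +268.657ms=3/5b
17) 3492.537ms=39/5b +268.657ms=3/5b
18) 3761.194ms=42/5b +268.657ms=3/5b
Σ=9b of 9 (134bpm 3/8) — PASS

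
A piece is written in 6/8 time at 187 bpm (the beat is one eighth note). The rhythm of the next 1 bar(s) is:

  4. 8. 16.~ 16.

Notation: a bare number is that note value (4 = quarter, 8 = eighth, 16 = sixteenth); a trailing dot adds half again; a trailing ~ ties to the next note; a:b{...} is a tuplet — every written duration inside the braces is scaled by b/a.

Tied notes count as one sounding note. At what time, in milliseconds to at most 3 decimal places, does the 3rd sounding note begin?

note 3 onset = 9/2b = 1443.85ms

1. 0.0ms @ 0 + 962.567ms (3)
2. 962.567ms @ 3 + 481.283ms (3/2)
3. 1443.85ms @ 9/2 + 481.283ms (3/2)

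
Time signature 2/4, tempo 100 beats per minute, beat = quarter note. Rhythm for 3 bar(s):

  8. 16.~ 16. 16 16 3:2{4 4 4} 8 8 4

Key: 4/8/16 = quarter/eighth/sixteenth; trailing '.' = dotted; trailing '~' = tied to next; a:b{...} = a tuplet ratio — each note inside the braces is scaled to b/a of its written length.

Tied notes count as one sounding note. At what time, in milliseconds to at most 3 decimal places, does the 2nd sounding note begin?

note 2 onset = 3/4b = 450.0ms

1. 0.0ms @ 0 + 450.0ms (3/4)
2. 450.0ms @ 3/4 + 450.0ms (3/4)
3. 900.0ms @ 3/2 + 150.0ms (1/4)
4. 1050.0ms @ 7/4 + 150.0ms (1/4)
5. 1200.0ms @ 2 + 400.0ms (2/3)
6. 1600.0ms @ 8/3 + 400.0ms (2/3)
7. 2000.0ms @ 10/3 + 400.0ms (2/3)
8. 2400.0ms @ 4 + 300.0ms (1/2)
9. 2700.0ms @ 9/2 + 300.0ms (1/2)
10. 3000.0ms @ 5 + 600.0ms (1)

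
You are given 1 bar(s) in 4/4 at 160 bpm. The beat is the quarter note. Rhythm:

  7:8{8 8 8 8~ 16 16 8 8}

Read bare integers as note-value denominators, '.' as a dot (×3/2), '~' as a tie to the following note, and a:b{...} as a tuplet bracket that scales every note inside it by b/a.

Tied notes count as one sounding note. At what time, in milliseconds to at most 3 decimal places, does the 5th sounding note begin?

note 5 onset = 18/7b = 964.286ms

1. 0.0ms @ 0 + 214.286ms (4/7)
2. 214.286ms @ 4/7 + 214.286ms (4/7)
3. 428.571ms @ 8/7 + 214.286ms (4/7)
4. 642.857ms @ 12/7 + 321.429ms (6/7)
5. 964.286ms @ 18/7 + 107.143ms (2/7)
6. 1071.429ms @ 20/7 + 214.286ms (4/7)
7. 1285.714ms @ 24/7 + 214.286ms (4/7)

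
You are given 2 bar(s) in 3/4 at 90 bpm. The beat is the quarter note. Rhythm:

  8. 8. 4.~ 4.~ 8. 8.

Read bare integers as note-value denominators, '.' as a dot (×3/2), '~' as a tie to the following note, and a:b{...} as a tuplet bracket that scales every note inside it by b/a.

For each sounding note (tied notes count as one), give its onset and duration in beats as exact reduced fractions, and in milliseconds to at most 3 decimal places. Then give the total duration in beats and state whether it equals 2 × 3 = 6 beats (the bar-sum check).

1) 0.0ms=0b +500.0ms=3/4b
2) 500.0ms=3/4b +500.0ms=3/4b
3) 1000.0ms=3/2b +2500.0ms=15/4b
4) 3500.0ms=21/4b +500.0ms=3/4b
Σ=6b of 6 (90bpm 3/4) — PASS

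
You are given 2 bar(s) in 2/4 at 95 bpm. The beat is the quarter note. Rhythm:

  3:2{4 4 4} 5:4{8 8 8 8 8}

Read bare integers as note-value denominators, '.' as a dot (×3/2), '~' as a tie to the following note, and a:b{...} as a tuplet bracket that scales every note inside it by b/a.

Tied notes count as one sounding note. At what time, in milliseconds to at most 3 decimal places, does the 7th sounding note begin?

1. 0.0ms @ 0 + 421.053ms (2/3)
2. 421.053ms @ 2/3 + 421.053ms (2/3)
3. 842.105ms @ 4/3 + 421.053ms (2/3)
4. 1263.158ms @ 2 + 252.632ms (2/5)
5. 1515.789ms @ 12/5 + 252.632ms (2/5)
6. 1768.421ms @ 14/5 + 252.632ms (2/5)
7. 2021.053ms @ 16/5 + 252.632ms (2/5)
8. 2273.684ms @ 18/5 + 252.632ms (2/5)

note 7 onset = 16/5b = 2021.053ms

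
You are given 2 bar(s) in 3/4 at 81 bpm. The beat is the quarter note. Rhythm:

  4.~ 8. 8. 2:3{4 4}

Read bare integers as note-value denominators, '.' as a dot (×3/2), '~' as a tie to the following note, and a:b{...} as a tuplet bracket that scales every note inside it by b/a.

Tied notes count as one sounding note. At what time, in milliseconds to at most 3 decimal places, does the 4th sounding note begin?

note 4 onset = 9/2b = 3333.333ms

1. 0.0ms @ 0 + 1666.667ms (9/4)
2. 1666.667ms @ 9/4 + 555.556ms (3/4)
3. 2222.222ms @ 3 + 1111.111ms (3/2)
4. 3333.333ms @ 9/2 + 1111.111ms (3/2)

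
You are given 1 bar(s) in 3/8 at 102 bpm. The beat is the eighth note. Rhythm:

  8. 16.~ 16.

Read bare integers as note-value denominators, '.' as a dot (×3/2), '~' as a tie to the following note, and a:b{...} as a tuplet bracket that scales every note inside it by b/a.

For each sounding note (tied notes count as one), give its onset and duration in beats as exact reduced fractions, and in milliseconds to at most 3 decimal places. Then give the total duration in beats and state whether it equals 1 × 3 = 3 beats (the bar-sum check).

1) 0.0ms=0b +882.353ms=3/2b
2) 882.353ms=3/2b +882.353ms=3/2b
Σ=3b of 3 (102bpm 3/8) — PASS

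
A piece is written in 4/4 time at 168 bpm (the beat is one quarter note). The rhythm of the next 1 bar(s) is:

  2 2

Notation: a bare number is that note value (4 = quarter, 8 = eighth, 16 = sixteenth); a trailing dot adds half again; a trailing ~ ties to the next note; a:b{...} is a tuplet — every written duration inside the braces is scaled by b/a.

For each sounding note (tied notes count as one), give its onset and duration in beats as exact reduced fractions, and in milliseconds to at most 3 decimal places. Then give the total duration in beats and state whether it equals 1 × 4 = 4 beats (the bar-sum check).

1) 0.0ms=0b +714.286ms=2b
2) 714.286ms=2b +714.286ms=2b
Σ=4b of 4 (168bpm 4/4) — PASS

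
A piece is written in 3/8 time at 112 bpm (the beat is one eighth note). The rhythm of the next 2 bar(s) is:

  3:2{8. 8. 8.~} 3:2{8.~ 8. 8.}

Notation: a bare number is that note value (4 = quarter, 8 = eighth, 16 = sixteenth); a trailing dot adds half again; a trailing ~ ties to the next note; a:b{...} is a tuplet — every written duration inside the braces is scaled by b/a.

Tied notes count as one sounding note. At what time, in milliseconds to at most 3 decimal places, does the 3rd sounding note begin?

1. 0.0ms @ 0 + 535.714ms (1)
2. 535.714ms @ 1 + 535.714ms (1)
3. 1071.429ms @ 2 + 1607.143ms (3)
4. 2678.571ms @ 5 + 535.714ms (1)

note 3 onset = 2b = 1071.429ms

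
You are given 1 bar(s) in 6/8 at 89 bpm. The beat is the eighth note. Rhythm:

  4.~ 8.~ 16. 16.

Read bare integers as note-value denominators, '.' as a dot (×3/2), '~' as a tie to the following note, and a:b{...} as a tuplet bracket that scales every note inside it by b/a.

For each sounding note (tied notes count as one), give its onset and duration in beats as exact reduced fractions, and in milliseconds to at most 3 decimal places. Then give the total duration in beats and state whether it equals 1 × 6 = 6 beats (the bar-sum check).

1) 0.0ms=0b +3539.326ms=21/4b
2) 3539.326ms=21/4b +505.618ms=3/4b
Σ=6b of 6 (89bpm 6/8) — PASS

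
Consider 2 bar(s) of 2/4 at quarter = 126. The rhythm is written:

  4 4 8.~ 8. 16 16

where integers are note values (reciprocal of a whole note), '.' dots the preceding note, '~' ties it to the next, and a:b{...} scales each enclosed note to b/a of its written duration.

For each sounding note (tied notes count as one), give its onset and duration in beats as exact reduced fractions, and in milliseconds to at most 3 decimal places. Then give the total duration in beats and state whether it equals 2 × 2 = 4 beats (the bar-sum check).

1) 0.0ms=0b +476.19ms=1b
2) 476.19ms=1b +476.19ms=1b
3) 952.381ms=2b +714.286ms=3/2b
4) 1666.667ms=7/2b +119.048ms=1/4b
5) 1785.714ms=15/4b +119.048ms=1/4b
Σ=4b of 4 (126bpm 2/4) — PASS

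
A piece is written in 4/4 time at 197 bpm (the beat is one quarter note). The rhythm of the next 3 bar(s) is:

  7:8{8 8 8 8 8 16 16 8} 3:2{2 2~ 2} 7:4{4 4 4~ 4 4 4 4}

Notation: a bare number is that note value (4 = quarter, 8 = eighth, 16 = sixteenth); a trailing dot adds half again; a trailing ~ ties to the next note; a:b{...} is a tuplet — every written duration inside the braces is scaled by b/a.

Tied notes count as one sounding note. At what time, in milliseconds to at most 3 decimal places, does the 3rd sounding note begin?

note 3 onset = 8/7b = 348.078ms

1. 0.0ms @ 0 + 174.039ms (4/7)
2. 174.039ms @ 4/7 + 174.039ms (4/7)
3. 348.078ms @ 8/7 + 174.039ms (4/7)
4. 522.117ms @ 12/7 + 174.039ms (4/7)
5. 696.157ms @ 16/7 + 174.039ms (4/7)
6. 870.196ms @ 20/7 + 87.02ms (2/7)
7. 957.215ms @ 22/7 + 87.02ms (2/7)
8. 1044.235ms @ 24/7 + 174.039ms (4/7)
9. 1218.274ms @ 4 + 406.091ms (4/3)
10. 1624.365ms @ 16/3 + 812.183ms (8/3)
11. 2436.548ms @ 8 + 174.039ms (4/7)
12. 2610.587ms @ 60/7 + 174.039ms (4/7)
13. 2784.627ms @ 64/7 + 348.078ms (8/7)
14. 3132.705ms @ 72/7 + 174.039ms (4/7)
15. 3306.744ms @ 76/7 + 174.039ms (4/7)
16. 3480.783ms @ 80/7 + 174.039ms (4/7)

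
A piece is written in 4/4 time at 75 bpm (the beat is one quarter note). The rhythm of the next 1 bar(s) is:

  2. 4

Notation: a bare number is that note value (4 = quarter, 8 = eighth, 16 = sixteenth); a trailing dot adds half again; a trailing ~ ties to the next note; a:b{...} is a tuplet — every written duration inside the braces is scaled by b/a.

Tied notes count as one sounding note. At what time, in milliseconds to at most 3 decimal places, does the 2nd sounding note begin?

1. 0.0ms @ 0 + 2400.0ms (3)
2. 2400.0ms @ 3 + 800.0ms (1)

note 2 onset = 3b = 2400.0ms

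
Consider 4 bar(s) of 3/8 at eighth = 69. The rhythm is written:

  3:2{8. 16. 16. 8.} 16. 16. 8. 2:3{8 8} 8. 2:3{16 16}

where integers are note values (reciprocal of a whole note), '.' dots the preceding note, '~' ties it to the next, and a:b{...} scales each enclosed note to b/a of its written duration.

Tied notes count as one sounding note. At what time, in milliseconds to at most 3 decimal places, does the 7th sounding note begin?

1. 0.0ms @ 0 + 869.565ms (1)
2. 869.565ms @ 1 + 434.783ms (1/2)
3. 1304.348ms @ 3/2 + 434.783ms (1/2)
4. 1739.13ms @ 2 + 869.565ms (1)
5. 2608.696ms @ 3 + 652.174ms (3/4)
6. 3260.87ms @ 15/4 + 652.174ms (3/4)
7. 3913.043ms @ 9/2 + 1304.348ms (3/2)
8. 5217.391ms @ 6 + 1304.348ms (3/2)
9. 6521.739ms @ 15/2 + 1304.348ms (3/2)
10. 7826.087ms @ 9 + 1304.348ms (3/2)
11. 9130.435ms @ 21/2 + 652.174ms (3/4)
12. 9782.609ms @ 45/4 + 652.174ms (3/4)

note 7 onset = 9/2b = 3913.043ms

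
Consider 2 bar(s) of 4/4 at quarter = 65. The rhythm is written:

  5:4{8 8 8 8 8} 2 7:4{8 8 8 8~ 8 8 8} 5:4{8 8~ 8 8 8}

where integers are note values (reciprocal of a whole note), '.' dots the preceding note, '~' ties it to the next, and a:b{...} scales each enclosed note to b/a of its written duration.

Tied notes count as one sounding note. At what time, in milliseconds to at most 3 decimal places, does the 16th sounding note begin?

1. 0.0ms @ 0 + 369.231ms (2/5)
2. 369.231ms @ 2/5 + 369.231ms (2/5)
3. 738.462ms @ 4/5 + 369.231ms (2/5)
4. 1107.692ms @ 6/5 + 369.231ms (2/5)
5. 1476.923ms @ 8/5 + 369.231ms (2/5)
6. 1846.154ms @ 2 + 1846.154ms (2)
7. 3692.308ms @ 4 + 263.736ms (2/7)
8. 3956.044ms @ 30/7 + 263.736ms (2/7)
9. 4219.78ms @ 32/7 + 263.736ms (2/7)
10. 4483.516ms @ 34/7 + 527.473ms (4/7)
11. 5010.989ms @ 38/7 + 263.736ms (2/7)
12. 5274.725ms @ 40/7 + 263.736ms (2/7)
13. 5538.462ms @ 6 + 369.231ms (2/5)
14. 5907.692ms @ 32/5 + 738.462ms (4/5)
15. 6646.154ms @ 36/5 + 369.231ms (2/5)
16. 7015.385ms @ 38/5 + 369.231ms (2/5)

note 16 onset = 38/5b = 7015.385ms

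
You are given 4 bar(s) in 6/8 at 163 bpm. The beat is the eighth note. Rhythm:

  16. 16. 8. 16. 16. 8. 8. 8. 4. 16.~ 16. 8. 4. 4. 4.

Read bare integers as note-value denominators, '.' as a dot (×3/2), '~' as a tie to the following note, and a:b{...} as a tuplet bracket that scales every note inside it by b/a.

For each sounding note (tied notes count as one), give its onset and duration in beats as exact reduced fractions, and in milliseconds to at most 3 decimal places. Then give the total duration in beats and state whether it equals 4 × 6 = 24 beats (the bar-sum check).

1) 0.0ms=0b +276.074ms=3/4b
2) 276.074ms=3/4b +276.074ms=3/4b
3) 552.147ms=3/2b +552.147ms=3/2b
4) 1104.294ms=3b +276.074ms=3/4b
5) 1380.368ms=15/4b +276.074ms=3/4b
6) 1656.442ms=9/2b +552.147ms=3/2b
7) 2208.589ms=6b +552.147ms=3/2b
8) 2760.736ms=15/2b +552.147ms=3/2b
9) 3312.883ms=9b +1104.294ms=3b
10) 4417.178ms=12b +552.147ms=3/2b
11) 4969.325ms=27/2b +552.147ms=3/2b
12) 5521.472ms=15b +1104.294ms=3b
13) 6625.767ms=18b +1104.294ms=3b
14) 7730.061ms=21b +1104.294ms=3b
Σ=24b of 24 (163bpm 6/8) — PASS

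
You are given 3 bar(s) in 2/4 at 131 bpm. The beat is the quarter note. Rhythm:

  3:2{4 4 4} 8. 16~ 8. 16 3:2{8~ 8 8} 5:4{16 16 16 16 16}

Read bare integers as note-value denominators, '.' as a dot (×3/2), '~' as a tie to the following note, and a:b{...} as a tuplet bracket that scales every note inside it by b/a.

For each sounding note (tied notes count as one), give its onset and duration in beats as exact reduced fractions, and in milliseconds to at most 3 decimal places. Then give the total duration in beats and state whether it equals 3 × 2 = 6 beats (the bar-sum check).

1) 0.0ms=0b +305.344ms=2/3b
2) 305.344ms=2/3b +305.344ms=2/3b
3) 610.687ms=4/3b +305.344ms=2/3b
4) 916.031ms=2b +343.511ms=3/4b
5) 1259.542ms=11/4b +458.015ms=1b
6) 1717.557ms=15/4b +114.504ms=1/4b
7) 1832.061ms=4b +305.344ms=2/3b
8) 2137.405ms=14/3b +152.672ms=1/3b
9) 2290.076ms=5b +91.603ms=1/5b
10) 2381.679ms=26/5b +91.603ms=1/5b
11) 2473.282ms=27/5b +91.603ms=1/5b
12) 2564.885ms=28/5b +91.603ms=1/5b
13) 2656.489ms=29/5b +91.603ms=1/5b
Σ=6b of 6 (131bpm 2/4) — PASS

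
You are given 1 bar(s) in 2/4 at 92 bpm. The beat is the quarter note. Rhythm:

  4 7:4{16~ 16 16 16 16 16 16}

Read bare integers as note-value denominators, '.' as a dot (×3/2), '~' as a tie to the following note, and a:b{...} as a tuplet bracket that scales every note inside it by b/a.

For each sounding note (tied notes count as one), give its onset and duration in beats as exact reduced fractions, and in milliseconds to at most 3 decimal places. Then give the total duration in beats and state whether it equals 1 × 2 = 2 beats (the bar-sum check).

1) 0.0ms=0b +652.174ms=1b
2) 652.174ms=1b +186.335ms=2/7b
3) 838.509ms=9/7b +93.168ms=1/7b
4) 931.677ms=10/7b +93.168ms=1/7b
5) 1024.845ms=11/7b +93.168ms=1/7b
6) 1118.012ms=12/7b +93.168ms=1/7b
7) 1211.18ms=13/7b +93.168ms=1/7b
Σ=2b of 2 (92bpm 2/4) — PASS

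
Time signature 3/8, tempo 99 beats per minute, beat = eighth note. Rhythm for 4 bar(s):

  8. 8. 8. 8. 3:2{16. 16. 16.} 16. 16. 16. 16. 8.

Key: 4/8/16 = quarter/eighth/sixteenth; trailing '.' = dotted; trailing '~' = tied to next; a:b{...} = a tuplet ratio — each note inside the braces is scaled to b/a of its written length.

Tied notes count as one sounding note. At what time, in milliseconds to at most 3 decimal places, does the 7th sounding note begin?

note 7 onset = 7b = 4242.424ms

1. 0.0ms @ 0 + 909.091ms (3/2)
2. 909.091ms @ 3/2 + 909.091ms (3/2)
3. 1818.182ms @ 3 + 909.091ms (3/2)
4. 2727.273ms @ 9/2 + 909.091ms (3/2)
5. 3636.364ms @ 6 + 303.03ms (1/2)
6. 3939.394ms @ 13/2 + 303.03ms (1/2)
7. 4242.424ms @ 7 + 303.03ms (1/2)
8. 4545.455ms @ 15/2 + 454.545ms (3/4)
9. 5000.0ms @ 33/4 + 454.545ms (3/4)
10. 5454.545ms @ 9 + 454.545ms (3/4)
11. 5909.091ms @ 39/4 + 454.545ms (3/4)
12. 6363.636ms @ 21/2 + 909.091ms (3/2)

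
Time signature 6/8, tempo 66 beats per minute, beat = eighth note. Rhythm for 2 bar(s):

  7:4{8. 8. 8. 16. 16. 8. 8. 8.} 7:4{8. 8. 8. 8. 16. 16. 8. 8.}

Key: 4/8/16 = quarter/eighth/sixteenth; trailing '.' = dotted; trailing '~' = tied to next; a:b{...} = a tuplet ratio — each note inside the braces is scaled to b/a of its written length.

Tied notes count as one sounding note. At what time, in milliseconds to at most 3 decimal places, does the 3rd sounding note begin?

1. 0.0ms @ 0 + 779.221ms (6/7)
2. 779.221ms @ 6/7 + 779.221ms (6/7)
3. 1558.442ms @ 12/7 + 779.221ms (6/7)
4. 2337.662ms @ 18/7 + 389.61ms (3/7)
5. 2727.273ms @ 3 + 389.61ms (3/7)
6. 3116.883ms @ 24/7 + 779.221ms (6/7)
7. 3896.104ms @ 30/7 + 779.221ms (6/7)
8. 4675.325ms @ 36/7 + 779.221ms (6/7)
9. 5454.545ms @ 6 + 779.221ms (6/7)
10. 6233.766ms @ 48/7 + 779.221ms (6/7)
11. 7012.987ms @ 54/7 + 779.221ms (6/7)
12. 7792.208ms @ 60/7 + 779.221ms (6/7)
13. 8571.429ms @ 66/7 + 389.61ms (3/7)
14. 8961.039ms @ 69/7 + 389.61ms (3/7)
15. 9350.649ms @ 72/7 + 779.221ms (6/7)
16. 10129.87ms @ 78/7 + 779.221ms (6/7)

note 3 onset = 12/7b = 1558.442ms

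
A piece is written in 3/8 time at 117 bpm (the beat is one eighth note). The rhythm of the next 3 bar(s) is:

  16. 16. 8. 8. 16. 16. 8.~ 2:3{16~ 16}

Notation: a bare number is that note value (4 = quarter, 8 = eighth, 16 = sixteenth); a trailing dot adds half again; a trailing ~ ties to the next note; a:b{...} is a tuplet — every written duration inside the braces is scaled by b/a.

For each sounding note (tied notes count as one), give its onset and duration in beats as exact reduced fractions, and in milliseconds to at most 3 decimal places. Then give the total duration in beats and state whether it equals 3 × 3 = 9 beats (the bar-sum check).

1) 0.0ms=0b +384.615ms=3/4b
2) 384.615ms=3/4b +384.615ms=3/4b
3) 769.231ms=3/2b +769.231ms=3/2b
4) 1538.462ms=3b +769.231ms=3/2b
5) 2307.692ms=9/2b +384.615ms=3/4b
6) 2692.308ms=21/4b +384.615ms=3/4b
7) 3076.923ms=6b +1538.462ms=3b
Σ=9b of 9 (117bpm 3/8) — PASS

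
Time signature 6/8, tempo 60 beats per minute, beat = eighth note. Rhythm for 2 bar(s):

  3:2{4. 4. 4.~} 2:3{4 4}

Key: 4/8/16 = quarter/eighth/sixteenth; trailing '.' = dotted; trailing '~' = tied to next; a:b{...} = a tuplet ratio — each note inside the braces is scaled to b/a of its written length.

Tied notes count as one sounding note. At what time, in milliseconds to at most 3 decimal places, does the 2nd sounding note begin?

note 2 onset = 2b = 2000.0ms

1. 0.0ms @ 0 + 2000.0ms (2)
2. 2000.0ms @ 2 + 2000.0ms (2)
3. 4000.0ms @ 4 + 5000.0ms (5)
4. 9000.0ms @ 9 + 3000.0ms (3)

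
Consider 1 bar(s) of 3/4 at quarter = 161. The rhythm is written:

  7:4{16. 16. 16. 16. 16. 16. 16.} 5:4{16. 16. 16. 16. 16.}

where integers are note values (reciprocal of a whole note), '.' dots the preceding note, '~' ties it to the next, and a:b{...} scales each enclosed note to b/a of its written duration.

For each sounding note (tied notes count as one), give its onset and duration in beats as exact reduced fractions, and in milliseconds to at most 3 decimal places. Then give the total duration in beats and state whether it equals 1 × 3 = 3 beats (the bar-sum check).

1) 0.0ms=0b +79.858ms=3/14b
2) 79.858ms=3/14b +79.858ms=3/14b
3) 159.716ms=3/7b +79.858ms=3/14b
4) 239.574ms=9/14b +79.858ms=3/14b
5) 319.432ms=6/7b +79.858ms=3/14b
6) 399.29ms=15/14b +79.858ms=3/14b
7) 479.148ms=9/7b +79.858ms=3/14b
8) 559.006ms=3/2b +111.801ms=3/10b
9) 670.807ms=9/5b +111.801ms=3/10b
10) 782.609ms=21/10b +111.801ms=3/10b
11) 894.41ms=12/5b +111.801ms=3/10b
12) 1006.211ms=27/10b +111.801ms=3/10b
Σ=3b of 3 (161bpm 3/4) — PASS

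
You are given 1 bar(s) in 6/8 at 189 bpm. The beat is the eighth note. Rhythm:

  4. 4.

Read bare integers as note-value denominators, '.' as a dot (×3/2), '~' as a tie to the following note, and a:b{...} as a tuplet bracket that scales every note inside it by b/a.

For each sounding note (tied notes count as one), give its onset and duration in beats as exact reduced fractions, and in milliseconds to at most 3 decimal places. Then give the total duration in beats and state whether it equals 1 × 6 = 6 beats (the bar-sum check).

1) 0.0ms=0b +952.381ms=3b
2) 952.381ms=3b +952.381ms=3b
Σ=6b of 6 (189bpm 6/8) — PASS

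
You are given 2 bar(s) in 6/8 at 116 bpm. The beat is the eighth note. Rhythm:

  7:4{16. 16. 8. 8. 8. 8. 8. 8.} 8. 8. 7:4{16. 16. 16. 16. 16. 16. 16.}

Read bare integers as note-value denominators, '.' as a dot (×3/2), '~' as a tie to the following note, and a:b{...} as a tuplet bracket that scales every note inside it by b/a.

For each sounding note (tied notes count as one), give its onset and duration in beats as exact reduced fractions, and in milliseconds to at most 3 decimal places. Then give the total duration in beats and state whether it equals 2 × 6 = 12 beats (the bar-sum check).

1) 0.0ms=0b +221.675ms=3/7b
2) 221.675ms=3/7b +221.675ms=3/7b
3) 443.35ms=6/7b +443.35ms=6/7b
4) 886.7ms=12/7b +443.35ms=6/7b
5) 1330.049ms=18/7b +443.35ms=6/7b
6) 1773.399ms=24/7b +443.35ms=6/7b
7) 2216.749ms=30/7b +443.35ms=6/7b
8) 2660.099ms=36/7b +443.35ms=6/7b
9) 3103.448ms=6b +775.862ms=3/2b
10) 3879.31ms=15/2b +775.862ms=3/2b
11) 4655.172ms=9b +221.675ms=3/7b
12) 4876.847ms=66/7b +221.675ms=3/7b
13) 5098.522ms=69/7b +221.675ms=3/7b
14) 5320.197ms=72/7b +221.675ms=3/7b
15) 5541.872ms=75/7b +221.675ms=3/7b
16) 5763.547ms=78/7b +221.675ms=3/7b
17) 5985.222ms=81/7b +221.675ms=3/7b
Σ=12b of 12 (116bpm 6/8) — PASS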